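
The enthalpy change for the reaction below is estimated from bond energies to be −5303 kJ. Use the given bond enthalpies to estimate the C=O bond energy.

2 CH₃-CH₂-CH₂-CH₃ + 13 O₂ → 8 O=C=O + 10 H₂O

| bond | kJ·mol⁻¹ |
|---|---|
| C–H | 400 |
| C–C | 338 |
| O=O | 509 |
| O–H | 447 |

D(C=O) ≈ 813 kJ/mol

Let D be the C=O bond energy.
Σ(broken) = 6×338 + 20×400 + 13×509 = 16645
Σ(formed) = 16×D + 20×447 = 8940 + 16D
ΔH = Σ(broken) − Σ(formed) = (16645) − (8940 + 16D) = +7705 − 16D
Setting this equal to −5303 kJ gives 16D = 13008, so D = 813 kJ/mol.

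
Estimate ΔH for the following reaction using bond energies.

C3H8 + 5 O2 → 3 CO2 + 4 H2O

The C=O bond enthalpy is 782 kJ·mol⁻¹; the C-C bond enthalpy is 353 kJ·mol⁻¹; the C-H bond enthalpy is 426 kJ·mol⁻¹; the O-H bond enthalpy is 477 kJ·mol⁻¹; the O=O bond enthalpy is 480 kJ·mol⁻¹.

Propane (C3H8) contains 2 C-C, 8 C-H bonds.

Bonds broken (reactants):
  C-C: 2 × 353 = 706
  C-H: 8 × 426 = 3408
  O=O: 5 × 480 = 2400
  Σ(broken) = 6514 kJ
Bonds formed (products):
  C=O: 6 × 782 = 4692
  O-H: 8 × 477 = 3816
  Σ(formed) = 8508 kJ
ΔH = Σ(broken) − Σ(formed) = 6514 − 8508 = −1994 kJ

ΔH ≈ −1994 kJ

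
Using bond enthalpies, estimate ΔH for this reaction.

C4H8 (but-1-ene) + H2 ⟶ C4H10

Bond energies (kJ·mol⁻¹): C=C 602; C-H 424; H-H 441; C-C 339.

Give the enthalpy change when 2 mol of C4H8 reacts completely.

Bonds broken (reactants):
  C-C: 2 × 339 = 678
  C-H: 8 × 424 = 3392
  C=C: 1 × 602 = 602
  H-H: 1 × 441 = 441
  Σ(broken) = 5113 kJ
Bonds formed (products):
  C-C: 3 × 339 = 1017
  C-H: 10 × 424 = 4240
  Σ(formed) = 5257 kJ
ΔH = Σ(broken) − Σ(formed) = 5113 − 5257 = −144 kJ
For 2× the reaction as written: 2 × (−144) = −288 kJ

ΔH = −288 kJ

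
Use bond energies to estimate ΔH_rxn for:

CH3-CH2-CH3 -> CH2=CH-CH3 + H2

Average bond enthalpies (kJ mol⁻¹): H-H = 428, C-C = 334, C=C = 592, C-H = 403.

ΔH ≈ +120 kJ

Bonds broken (reactants):
  C-C: 2 × 334 = 668
  C-H: 8 × 403 = 3224
  Σ(broken) = 3892 kJ
Bonds formed (products):
  C-C: 1 × 334 = 334
  C-H: 6 × 403 = 2418
  C=C: 1 × 592 = 592
  H-H: 1 × 428 = 428
  Σ(formed) = 3772 kJ
ΔH = Σ(broken) − Σ(formed) = 3892 − 3772 = +120 kJ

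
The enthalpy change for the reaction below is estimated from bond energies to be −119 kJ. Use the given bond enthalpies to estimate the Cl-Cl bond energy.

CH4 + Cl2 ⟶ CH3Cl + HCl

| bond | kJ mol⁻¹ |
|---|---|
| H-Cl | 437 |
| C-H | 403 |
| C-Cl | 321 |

Let D be the Cl-Cl bond energy.
Σ(broken) = 4×403 + 1×D = 1612 + D
Σ(formed) = 1×321 + 3×403 + 1×437 = 1967
ΔH = Σ(broken) − Σ(formed) = (1612 + D) − (1967) = −355 + D
Setting this equal to −119 kJ gives D = 236 kJ/mol.

D(Cl-Cl) ≈ 236 kJ/mol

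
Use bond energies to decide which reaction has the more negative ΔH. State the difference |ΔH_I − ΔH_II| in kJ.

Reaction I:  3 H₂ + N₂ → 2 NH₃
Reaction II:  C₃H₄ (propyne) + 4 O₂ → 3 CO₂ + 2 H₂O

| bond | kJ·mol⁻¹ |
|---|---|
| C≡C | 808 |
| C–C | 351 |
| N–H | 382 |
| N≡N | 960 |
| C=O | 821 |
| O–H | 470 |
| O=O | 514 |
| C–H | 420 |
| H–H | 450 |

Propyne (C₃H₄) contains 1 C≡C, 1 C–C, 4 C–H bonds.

Reaction I:
  Bonds broken (reactants):
    H–H: 3 × 450 = 1350
    N≡N: 1 × 960 = 960
    Σ(broken) = 2310 kJ
  Bonds formed (products):
    N–H: 6 × 382 = 2292
    Σ(formed) = 2292 kJ
  ΔH_I = 2310 − 2292 = +18 kJ
Reaction II:
  Bonds broken (reactants):
    C≡C: 1 × 808 = 808
    C–C: 1 × 351 = 351
    C–H: 4 × 420 = 1680
    O=O: 4 × 514 = 2056
    Σ(broken) = 4895 kJ
  Bonds formed (products):
    C=O: 6 × 821 = 4926
    O–H: 4 × 470 = 1880
    Σ(formed) = 6806 kJ
  ΔH_II = 4895 − 6806 = −1911 kJ
ΔH_I − ΔH_II = +1929 kJ, so reaction II has the more negative ΔH; |ΔH_I − ΔH_II| = 1929 kJ.

Reaction II, by 1929 kJ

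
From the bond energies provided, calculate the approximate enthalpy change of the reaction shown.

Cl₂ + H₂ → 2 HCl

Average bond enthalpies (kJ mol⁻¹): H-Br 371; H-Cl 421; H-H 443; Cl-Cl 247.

Bonds broken (reactants):
  Cl-Cl: 1 × 247 = 247
  H-H: 1 × 443 = 443
  Σ(broken) = 690 kJ
Bonds formed (products):
  H-Cl: 2 × 421 = 842
  Σ(formed) = 842 kJ
ΔH = Σ(broken) − Σ(formed) = 690 − 842 = −152 kJ

ΔH ≈ −152 kJ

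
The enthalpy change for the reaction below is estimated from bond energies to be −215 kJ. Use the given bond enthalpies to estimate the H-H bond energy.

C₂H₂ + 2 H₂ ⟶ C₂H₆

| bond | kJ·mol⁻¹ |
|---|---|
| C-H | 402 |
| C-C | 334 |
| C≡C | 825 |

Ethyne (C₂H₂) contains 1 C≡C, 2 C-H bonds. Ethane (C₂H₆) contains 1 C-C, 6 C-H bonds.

D(H-H) ≈ 451 kJ/mol

Let D be the H-H bond energy.
Σ(broken) = 1×825 + 2×402 + 2×D = 1629 + 2D
Σ(formed) = 1×334 + 6×402 = 2746
ΔH = Σ(broken) − Σ(formed) = (1629 + 2D) − (2746) = −1117 + 2D
Setting this equal to −215 kJ gives 2D = 902, so D = 451 kJ/mol.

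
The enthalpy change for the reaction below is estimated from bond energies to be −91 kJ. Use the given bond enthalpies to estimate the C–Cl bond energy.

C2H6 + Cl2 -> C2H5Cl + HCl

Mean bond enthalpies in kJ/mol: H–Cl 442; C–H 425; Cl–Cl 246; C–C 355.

D(C–Cl) ≈ 320 kJ/mol

Let D be the C–Cl bond energy.
Σ(broken) = 1×355 + 6×425 + 1×246 = 3151
Σ(formed) = 1×355 + 1×D + 5×425 + 1×442 = 2922 + D
ΔH = Σ(broken) − Σ(formed) = (3151) − (2922 + D) = +229 − D
Setting this equal to −91 kJ gives D = 320 kJ/mol.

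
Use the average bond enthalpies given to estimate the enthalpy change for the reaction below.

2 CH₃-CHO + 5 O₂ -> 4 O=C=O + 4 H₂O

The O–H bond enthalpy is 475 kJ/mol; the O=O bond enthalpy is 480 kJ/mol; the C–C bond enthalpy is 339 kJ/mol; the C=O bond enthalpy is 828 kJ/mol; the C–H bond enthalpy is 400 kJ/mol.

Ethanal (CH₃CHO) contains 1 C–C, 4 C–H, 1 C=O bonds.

Bonds broken (reactants):
  C–C: 2 × 339 = 678
  C–H: 8 × 400 = 3200
  C=O: 2 × 828 = 1656
  O=O: 5 × 480 = 2400
  Σ(broken) = 7934 kJ
Bonds formed (products):
  C=O: 8 × 828 = 6624
  O–H: 8 × 475 = 3800
  Σ(formed) = 10424 kJ
ΔH = Σ(broken) − Σ(formed) = 7934 − 10424 = −2490 kJ

ΔH ≈ −2490 kJ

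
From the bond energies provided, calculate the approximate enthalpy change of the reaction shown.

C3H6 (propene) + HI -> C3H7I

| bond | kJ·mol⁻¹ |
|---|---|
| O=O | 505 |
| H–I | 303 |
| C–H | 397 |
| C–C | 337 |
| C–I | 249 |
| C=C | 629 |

ΔH ≈ −51 kJ

Bonds broken (reactants):
  C–C: 1 × 337 = 337
  C–H: 6 × 397 = 2382
  C=C: 1 × 629 = 629
  H–I: 1 × 303 = 303
  Σ(broken) = 3651 kJ
Bonds formed (products):
  C–C: 2 × 337 = 674
  C–H: 7 × 397 = 2779
  C–I: 1 × 249 = 249
  Σ(formed) = 3702 kJ
ΔH = Σ(broken) − Σ(formed) = 3651 − 3702 = −51 kJ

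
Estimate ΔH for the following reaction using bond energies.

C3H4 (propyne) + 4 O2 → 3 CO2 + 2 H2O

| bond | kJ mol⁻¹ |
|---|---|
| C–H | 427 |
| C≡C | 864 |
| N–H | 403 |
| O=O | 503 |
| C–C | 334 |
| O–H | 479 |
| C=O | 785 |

ΔH ≈ −1708 kJ

Bonds broken (reactants):
  C≡C: 1 × 864 = 864
  C–C: 1 × 334 = 334
  C–H: 4 × 427 = 1708
  O=O: 4 × 503 = 2012
  Σ(broken) = 4918 kJ
Bonds formed (products):
  C=O: 6 × 785 = 4710
  O–H: 4 × 479 = 1916
  Σ(formed) = 6626 kJ
ΔH = Σ(broken) − Σ(formed) = 4918 − 6626 = −1708 kJ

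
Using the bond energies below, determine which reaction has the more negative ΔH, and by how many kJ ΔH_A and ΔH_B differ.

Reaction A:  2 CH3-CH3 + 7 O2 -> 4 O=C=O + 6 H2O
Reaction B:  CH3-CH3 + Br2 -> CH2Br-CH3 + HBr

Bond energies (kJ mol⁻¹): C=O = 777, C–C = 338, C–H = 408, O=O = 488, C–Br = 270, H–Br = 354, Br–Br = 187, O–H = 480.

Reaction A, by 2959 kJ

Reaction A:
  Bonds broken (reactants):
    C–C: 2 × 338 = 676
    C–H: 12 × 408 = 4896
    O=O: 7 × 488 = 3416
    Σ(broken) = 8988 kJ
  Bonds formed (products):
    C=O: 8 × 777 = 6216
    O–H: 12 × 480 = 5760
    Σ(formed) = 11976 kJ
  ΔH_A = 8988 − 11976 = −2988 kJ
Reaction B:
  Bonds broken (reactants):
    Br–Br: 1 × 187 = 187
    C–C: 1 × 338 = 338
    C–H: 6 × 408 = 2448
    Σ(broken) = 2973 kJ
  Bonds formed (products):
    C–Br: 1 × 270 = 270
    C–C: 1 × 338 = 338
    C–H: 5 × 408 = 2040
    H–Br: 1 × 354 = 354
    Σ(formed) = 3002 kJ
  ΔH_B = 2973 − 3002 = −29 kJ
ΔH_A − ΔH_B = −2959 kJ, so reaction A has the more negative ΔH; |ΔH_A − ΔH_B| = 2959 kJ.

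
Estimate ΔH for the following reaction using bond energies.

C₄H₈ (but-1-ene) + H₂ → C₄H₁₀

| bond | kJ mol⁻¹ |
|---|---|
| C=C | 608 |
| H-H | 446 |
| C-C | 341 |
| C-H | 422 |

Bonds broken (reactants):
  C-C: 2 × 341 = 682
  C-H: 8 × 422 = 3376
  C=C: 1 × 608 = 608
  H-H: 1 × 446 = 446
  Σ(broken) = 5112 kJ
Bonds formed (products):
  C-C: 3 × 341 = 1023
  C-H: 10 × 422 = 4220
  Σ(formed) = 5243 kJ
ΔH = Σ(broken) − Σ(formed) = 5112 − 5243 = −131 kJ

ΔH ≈ −131 kJ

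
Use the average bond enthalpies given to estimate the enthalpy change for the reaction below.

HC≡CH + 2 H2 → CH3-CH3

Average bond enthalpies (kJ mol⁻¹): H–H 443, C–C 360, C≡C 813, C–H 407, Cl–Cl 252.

Bonds broken (reactants):
  C≡C: 1 × 813 = 813
  C–H: 2 × 407 = 814
  H–H: 2 × 443 = 886
  Σ(broken) = 2513 kJ
Bonds formed (products):
  C–C: 1 × 360 = 360
  C–H: 6 × 407 = 2442
  Σ(formed) = 2802 kJ
ΔH = Σ(broken) − Σ(formed) = 2513 − 2802 = −289 kJ

ΔH ≈ −289 kJ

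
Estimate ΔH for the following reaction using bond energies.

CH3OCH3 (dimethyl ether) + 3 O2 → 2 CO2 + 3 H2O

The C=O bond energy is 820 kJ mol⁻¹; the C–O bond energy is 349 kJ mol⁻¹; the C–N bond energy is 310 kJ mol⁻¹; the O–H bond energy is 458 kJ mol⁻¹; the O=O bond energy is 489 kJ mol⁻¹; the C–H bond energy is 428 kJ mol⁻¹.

Bonds broken (reactants):
  C–H: 6 × 428 = 2568
  C–O: 2 × 349 = 698
  O=O: 3 × 489 = 1467
  Σ(broken) = 4733 kJ
Bonds formed (products):
  C=O: 4 × 820 = 3280
  O–H: 6 × 458 = 2748
  Σ(formed) = 6028 kJ
ΔH = Σ(broken) − Σ(formed) = 4733 − 6028 = −1295 kJ

ΔH ≈ −1295 kJ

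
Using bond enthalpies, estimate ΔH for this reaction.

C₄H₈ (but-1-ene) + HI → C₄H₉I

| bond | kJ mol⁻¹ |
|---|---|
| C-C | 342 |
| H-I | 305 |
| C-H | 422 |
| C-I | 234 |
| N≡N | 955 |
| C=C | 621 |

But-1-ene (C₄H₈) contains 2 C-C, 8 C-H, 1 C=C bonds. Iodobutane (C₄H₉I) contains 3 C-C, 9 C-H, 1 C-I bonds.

ΔH ≈ −72 kJ

Bonds broken (reactants):
  C-C: 2 × 342 = 684
  C-H: 8 × 422 = 3376
  C=C: 1 × 621 = 621
  H-I: 1 × 305 = 305
  Σ(broken) = 4986 kJ
Bonds formed (products):
  C-C: 3 × 342 = 1026
  C-H: 9 × 422 = 3798
  C-I: 1 × 234 = 234
  Σ(formed) = 5058 kJ
ΔH = Σ(broken) − Σ(formed) = 4986 − 5058 = −72 kJ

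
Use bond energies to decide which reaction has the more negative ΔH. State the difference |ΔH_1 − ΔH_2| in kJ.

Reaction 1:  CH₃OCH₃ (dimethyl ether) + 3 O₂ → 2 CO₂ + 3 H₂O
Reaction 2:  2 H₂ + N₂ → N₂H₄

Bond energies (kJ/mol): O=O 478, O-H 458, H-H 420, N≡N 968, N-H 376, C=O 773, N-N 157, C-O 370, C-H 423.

Reaction 1:
  Bonds broken (reactants):
    C-H: 6 × 423 = 2538
    C-O: 2 × 370 = 740
    O=O: 3 × 478 = 1434
    Σ(broken) = 4712 kJ
  Bonds formed (products):
    C=O: 4 × 773 = 3092
    O-H: 6 × 458 = 2748
    Σ(formed) = 5840 kJ
  ΔH_1 = 4712 − 5840 = −1128 kJ
Reaction 2:
  Bonds broken (reactants):
    H-H: 2 × 420 = 840
    N≡N: 1 × 968 = 968
    Σ(broken) = 1808 kJ
  Bonds formed (products):
    N-H: 4 × 376 = 1504
    N-N: 1 × 157 = 157
    Σ(formed) = 1661 kJ
  ΔH_2 = 1808 − 1661 = +147 kJ
ΔH_1 − ΔH_2 = −1275 kJ, so reaction 1 has the more negative ΔH; |ΔH_1 − ΔH_2| = 1275 kJ.

Reaction 1, by 1275 kJ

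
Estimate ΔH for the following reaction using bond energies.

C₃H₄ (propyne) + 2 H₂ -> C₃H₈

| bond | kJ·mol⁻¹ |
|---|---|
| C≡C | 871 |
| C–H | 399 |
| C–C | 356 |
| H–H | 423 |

ΔH ≈ −235 kJ

Bonds broken (reactants):
  C≡C: 1 × 871 = 871
  C–C: 1 × 356 = 356
  C–H: 4 × 399 = 1596
  H–H: 2 × 423 = 846
  Σ(broken) = 3669 kJ
Bonds formed (products):
  C–C: 2 × 356 = 712
  C–H: 8 × 399 = 3192
  Σ(formed) = 3904 kJ
ΔH = Σ(broken) − Σ(formed) = 3669 − 3904 = −235 kJ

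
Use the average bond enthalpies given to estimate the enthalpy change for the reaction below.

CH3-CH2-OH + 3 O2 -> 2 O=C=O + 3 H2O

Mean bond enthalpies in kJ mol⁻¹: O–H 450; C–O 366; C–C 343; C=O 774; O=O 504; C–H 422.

Bonds broken (reactants):
  C–C: 1 × 343 = 343
  C–H: 5 × 422 = 2110
  C–O: 1 × 366 = 366
  O–H: 1 × 450 = 450
  O=O: 3 × 504 = 1512
  Σ(broken) = 4781 kJ
Bonds formed (products):
  C=O: 4 × 774 = 3096
  O–H: 6 × 450 = 2700
  Σ(formed) = 5796 kJ
ΔH = Σ(broken) − Σ(formed) = 4781 − 5796 = −1015 kJ

ΔH ≈ −1015 kJ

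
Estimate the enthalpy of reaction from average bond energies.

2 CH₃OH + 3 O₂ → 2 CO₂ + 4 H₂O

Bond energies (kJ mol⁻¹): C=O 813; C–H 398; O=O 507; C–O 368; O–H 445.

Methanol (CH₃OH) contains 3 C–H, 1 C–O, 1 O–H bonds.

ΔH ≈ −1277 kJ

Bonds broken (reactants):
  C–H: 6 × 398 = 2388
  C–O: 2 × 368 = 736
  O–H: 2 × 445 = 890
  O=O: 3 × 507 = 1521
  Σ(broken) = 5535 kJ
Bonds formed (products):
  C=O: 4 × 813 = 3252
  O–H: 8 × 445 = 3560
  Σ(formed) = 6812 kJ
ΔH = Σ(broken) − Σ(formed) = 5535 − 6812 = −1277 kJ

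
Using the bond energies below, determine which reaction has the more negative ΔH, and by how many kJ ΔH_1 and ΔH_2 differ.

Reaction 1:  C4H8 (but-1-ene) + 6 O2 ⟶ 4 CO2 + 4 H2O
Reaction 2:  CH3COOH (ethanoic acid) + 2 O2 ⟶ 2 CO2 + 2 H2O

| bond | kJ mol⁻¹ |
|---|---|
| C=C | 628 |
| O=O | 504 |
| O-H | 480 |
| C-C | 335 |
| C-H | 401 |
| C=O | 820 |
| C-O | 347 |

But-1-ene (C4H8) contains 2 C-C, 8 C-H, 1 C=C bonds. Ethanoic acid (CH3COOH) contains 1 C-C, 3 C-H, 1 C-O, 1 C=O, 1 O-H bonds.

Reaction 1, by 1863 kJ

Reaction 1:
  Bonds broken (reactants):
    C-C: 2 × 335 = 670
    C-H: 8 × 401 = 3208
    C=C: 1 × 628 = 628
    O=O: 6 × 504 = 3024
    Σ(broken) = 7530 kJ
  Bonds formed (products):
    C=O: 8 × 820 = 6560
    O-H: 8 × 480 = 3840
    Σ(formed) = 10400 kJ
  ΔH_1 = 7530 − 10400 = −2870 kJ
Reaction 2:
  Bonds broken (reactants):
    C-C: 1 × 335 = 335
    C-H: 3 × 401 = 1203
    C-O: 1 × 347 = 347
    C=O: 1 × 820 = 820
    O-H: 1 × 480 = 480
    O=O: 2 × 504 = 1008
    Σ(broken) = 4193 kJ
  Bonds formed (products):
    C=O: 4 × 820 = 3280
    O-H: 4 × 480 = 1920
    Σ(formed) = 5200 kJ
  ΔH_2 = 4193 − 5200 = −1007 kJ
ΔH_1 − ΔH_2 = −1863 kJ, so reaction 1 has the more negative ΔH; |ΔH_1 − ΔH_2| = 1863 kJ.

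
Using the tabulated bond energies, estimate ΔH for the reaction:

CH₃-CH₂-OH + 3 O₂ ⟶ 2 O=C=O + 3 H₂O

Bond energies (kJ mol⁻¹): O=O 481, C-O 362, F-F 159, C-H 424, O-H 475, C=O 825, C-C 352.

ΔH ≈ −1398 kJ

Bonds broken (reactants):
  C-C: 1 × 352 = 352
  C-H: 5 × 424 = 2120
  C-O: 1 × 362 = 362
  O-H: 1 × 475 = 475
  O=O: 3 × 481 = 1443
  Σ(broken) = 4752 kJ
Bonds formed (products):
  C=O: 4 × 825 = 3300
  O-H: 6 × 475 = 2850
  Σ(formed) = 6150 kJ
ΔH = Σ(broken) − Σ(formed) = 4752 − 6150 = −1398 kJ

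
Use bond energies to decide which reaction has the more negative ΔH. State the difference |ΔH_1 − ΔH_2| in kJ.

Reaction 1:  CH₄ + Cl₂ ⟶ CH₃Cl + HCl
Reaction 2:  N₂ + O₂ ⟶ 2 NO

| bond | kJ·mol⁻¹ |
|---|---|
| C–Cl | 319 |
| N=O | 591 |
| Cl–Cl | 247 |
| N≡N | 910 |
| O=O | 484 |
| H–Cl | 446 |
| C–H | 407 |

Reaction 1, by 323 kJ

Reaction 1:
  Bonds broken (reactants):
    C–H: 4 × 407 = 1628
    Cl–Cl: 1 × 247 = 247
    Σ(broken) = 1875 kJ
  Bonds formed (products):
    C–Cl: 1 × 319 = 319
    C–H: 3 × 407 = 1221
    H–Cl: 1 × 446 = 446
    Σ(formed) = 1986 kJ
  ΔH_1 = 1875 − 1986 = −111 kJ
Reaction 2:
  Bonds broken (reactants):
    N≡N: 1 × 910 = 910
    O=O: 1 × 484 = 484
    Σ(broken) = 1394 kJ
  Bonds formed (products):
    N=O: 2 × 591 = 1182
    Σ(formed) = 1182 kJ
  ΔH_2 = 1394 − 1182 = +212 kJ
ΔH_1 − ΔH_2 = −323 kJ, so reaction 1 has the more negative ΔH; |ΔH_1 − ΔH_2| = 323 kJ.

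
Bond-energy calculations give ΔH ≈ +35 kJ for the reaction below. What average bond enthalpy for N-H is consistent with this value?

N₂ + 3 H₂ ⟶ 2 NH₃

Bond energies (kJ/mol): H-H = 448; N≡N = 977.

D(N-H) ≈ 381 kJ/mol

Let D be the N-H bond energy.
Σ(broken) = 3×448 + 1×977 = 2321
Σ(formed) = 6×D = 6D
ΔH = Σ(broken) − Σ(formed) = (2321) − (6D) = +2321 − 6D
Setting this equal to +35 kJ gives 6D = 2286, so D = 381 kJ/mol.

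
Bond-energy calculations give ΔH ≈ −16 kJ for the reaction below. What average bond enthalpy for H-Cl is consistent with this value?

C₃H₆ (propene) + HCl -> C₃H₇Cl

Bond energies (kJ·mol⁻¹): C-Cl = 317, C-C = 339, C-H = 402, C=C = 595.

D(H-Cl) ≈ 447 kJ/mol

Let D be the H-Cl bond energy.
Σ(broken) = 1×339 + 6×402 + 1×595 + 1×D = 3346 + D
Σ(formed) = 2×339 + 1×317 + 7×402 = 3809
ΔH = Σ(broken) − Σ(formed) = (3346 + D) − (3809) = −463 + D
Setting this equal to −16 kJ gives D = 447 kJ/mol.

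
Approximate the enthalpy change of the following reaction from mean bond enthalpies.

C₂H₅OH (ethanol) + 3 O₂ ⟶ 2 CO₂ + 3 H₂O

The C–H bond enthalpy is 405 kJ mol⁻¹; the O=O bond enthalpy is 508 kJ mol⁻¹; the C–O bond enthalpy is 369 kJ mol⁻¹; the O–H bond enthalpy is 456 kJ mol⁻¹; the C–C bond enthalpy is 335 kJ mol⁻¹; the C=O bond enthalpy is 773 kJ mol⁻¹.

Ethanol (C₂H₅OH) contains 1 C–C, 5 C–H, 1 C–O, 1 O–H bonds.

ΔH ≈ −1119 kJ

Bonds broken (reactants):
  C–C: 1 × 335 = 335
  C–H: 5 × 405 = 2025
  C–O: 1 × 369 = 369
  O–H: 1 × 456 = 456
  O=O: 3 × 508 = 1524
  Σ(broken) = 4709 kJ
Bonds formed (products):
  C=O: 4 × 773 = 3092
  O–H: 6 × 456 = 2736
  Σ(formed) = 5828 kJ
ΔH = Σ(broken) − Σ(formed) = 4709 − 5828 = −1119 kJ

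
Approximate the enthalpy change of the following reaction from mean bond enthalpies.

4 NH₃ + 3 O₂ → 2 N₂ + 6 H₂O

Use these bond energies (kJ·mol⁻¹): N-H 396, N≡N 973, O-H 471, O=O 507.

ΔH ≈ −1325 kJ

Bonds broken (reactants):
  N-H: 12 × 396 = 4752
  O=O: 3 × 507 = 1521
  Σ(broken) = 6273 kJ
Bonds formed (products):
  N≡N: 2 × 973 = 1946
  O-H: 12 × 471 = 5652
  Σ(formed) = 7598 kJ
ΔH = Σ(broken) − Σ(formed) = 6273 − 7598 = −1325 kJ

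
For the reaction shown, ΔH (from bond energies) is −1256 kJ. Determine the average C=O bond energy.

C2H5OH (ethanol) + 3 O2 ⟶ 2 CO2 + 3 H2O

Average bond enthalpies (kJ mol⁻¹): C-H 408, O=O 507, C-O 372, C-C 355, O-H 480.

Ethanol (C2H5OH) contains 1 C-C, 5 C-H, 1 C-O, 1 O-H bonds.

Let D be the C=O bond energy.
Σ(broken) = 1×355 + 5×408 + 1×372 + 1×480 + 3×507 = 4768
Σ(formed) = 4×D + 6×480 = 2880 + 4D
ΔH = Σ(broken) − Σ(formed) = (4768) − (2880 + 4D) = +1888 − 4D
Setting this equal to −1256 kJ gives 4D = 3144, so D = 786 kJ/mol.

D(C=O) ≈ 786 kJ/mol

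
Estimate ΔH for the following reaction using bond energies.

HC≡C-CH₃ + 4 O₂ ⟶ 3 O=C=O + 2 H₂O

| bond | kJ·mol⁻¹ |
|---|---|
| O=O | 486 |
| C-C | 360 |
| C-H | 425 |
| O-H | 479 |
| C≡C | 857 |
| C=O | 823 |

Bonds broken (reactants):
  C≡C: 1 × 857 = 857
  C-C: 1 × 360 = 360
  C-H: 4 × 425 = 1700
  O=O: 4 × 486 = 1944
  Σ(broken) = 4861 kJ
Bonds formed (products):
  C=O: 6 × 823 = 4938
  O-H: 4 × 479 = 1916
  Σ(formed) = 6854 kJ
ΔH = Σ(broken) − Σ(formed) = 4861 − 6854 = −1993 kJ

ΔH ≈ −1993 kJ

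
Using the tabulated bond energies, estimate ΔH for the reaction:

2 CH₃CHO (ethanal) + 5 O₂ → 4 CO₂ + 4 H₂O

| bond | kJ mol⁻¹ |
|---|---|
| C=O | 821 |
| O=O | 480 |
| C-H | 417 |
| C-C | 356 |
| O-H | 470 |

Bonds broken (reactants):
  C-C: 2 × 356 = 712
  C-H: 8 × 417 = 3336
  C=O: 2 × 821 = 1642
  O=O: 5 × 480 = 2400
  Σ(broken) = 8090 kJ
Bonds formed (products):
  C=O: 8 × 821 = 6568
  O-H: 8 × 470 = 3760
  Σ(formed) = 10328 kJ
ΔH = Σ(broken) − Σ(formed) = 8090 − 10328 = −2238 kJ

ΔH ≈ −2238 kJ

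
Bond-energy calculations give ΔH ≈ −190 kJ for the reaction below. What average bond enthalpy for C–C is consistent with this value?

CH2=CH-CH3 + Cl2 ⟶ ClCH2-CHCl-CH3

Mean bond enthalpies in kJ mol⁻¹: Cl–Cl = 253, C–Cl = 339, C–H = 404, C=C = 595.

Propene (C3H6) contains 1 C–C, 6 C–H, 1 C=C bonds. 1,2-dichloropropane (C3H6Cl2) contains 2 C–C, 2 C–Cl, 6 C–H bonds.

D(C–C) ≈ 360 kJ/mol

Let D be the C–C bond energy.
Σ(broken) = 1×D + 6×404 + 1×595 + 1×253 = 3272 + D
Σ(formed) = 2×D + 2×339 + 6×404 = 3102 + 2D
ΔH = Σ(broken) − Σ(formed) = (3272 + D) − (3102 + 2D) = +170 − D
Setting this equal to −190 kJ gives D = 360 kJ/mol.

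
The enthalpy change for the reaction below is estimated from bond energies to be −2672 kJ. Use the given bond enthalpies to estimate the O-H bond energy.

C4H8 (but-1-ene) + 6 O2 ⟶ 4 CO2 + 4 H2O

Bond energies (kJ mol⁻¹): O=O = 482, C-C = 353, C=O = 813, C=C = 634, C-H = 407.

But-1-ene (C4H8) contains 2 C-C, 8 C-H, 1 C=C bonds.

D(O-H) ≈ 457 kJ/mol

Let D be the O-H bond energy.
Σ(broken) = 2×353 + 8×407 + 1×634 + 6×482 = 7488
Σ(formed) = 8×813 + 8×D = 6504 + 8D
ΔH = Σ(broken) − Σ(formed) = (7488) − (6504 + 8D) = +984 − 8D
Setting this equal to −2672 kJ gives 8D = 3656, so D = 457 kJ/mol.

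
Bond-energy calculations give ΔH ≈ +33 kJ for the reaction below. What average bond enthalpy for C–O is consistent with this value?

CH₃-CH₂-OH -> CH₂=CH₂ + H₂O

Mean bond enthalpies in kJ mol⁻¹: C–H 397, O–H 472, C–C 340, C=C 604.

D(C–O) ≈ 372 kJ/mol

Let D be the C–O bond energy.
Σ(broken) = 1×340 + 5×397 + 1×D + 1×472 = 2797 + D
Σ(formed) = 4×397 + 1×604 + 2×472 = 3136
ΔH = Σ(broken) − Σ(formed) = (2797 + D) − (3136) = −339 + D
Setting this equal to +33 kJ gives D = 372 kJ/mol.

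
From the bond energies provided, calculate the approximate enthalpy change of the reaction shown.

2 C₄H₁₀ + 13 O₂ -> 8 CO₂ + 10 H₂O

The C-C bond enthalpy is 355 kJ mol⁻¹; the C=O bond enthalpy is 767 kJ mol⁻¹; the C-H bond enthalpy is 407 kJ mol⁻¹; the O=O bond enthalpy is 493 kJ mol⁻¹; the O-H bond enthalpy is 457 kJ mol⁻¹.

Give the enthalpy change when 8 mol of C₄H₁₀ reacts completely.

Bonds broken (reactants):
  C-C: 6 × 355 = 2130
  C-H: 20 × 407 = 8140
  O=O: 13 × 493 = 6409
  Σ(broken) = 16679 kJ
Bonds formed (products):
  C=O: 16 × 767 = 12272
  O-H: 20 × 457 = 9140
  Σ(formed) = 21412 kJ
ΔH = Σ(broken) − Σ(formed) = 16679 − 21412 = −4733 kJ
For 4× the reaction as written: 4 × (−4733) = −18932 kJ

ΔH = −18932 kJ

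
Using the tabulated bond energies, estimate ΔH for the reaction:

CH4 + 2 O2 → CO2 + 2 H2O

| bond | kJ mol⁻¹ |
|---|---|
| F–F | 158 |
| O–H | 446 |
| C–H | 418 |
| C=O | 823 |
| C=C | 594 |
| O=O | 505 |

Bonds broken (reactants):
  C–H: 4 × 418 = 1672
  O=O: 2 × 505 = 1010
  Σ(broken) = 2682 kJ
Bonds formed (products):
  C=O: 2 × 823 = 1646
  O–H: 4 × 446 = 1784
  Σ(formed) = 3430 kJ
ΔH = Σ(broken) − Σ(formed) = 2682 − 3430 = −748 kJ

ΔH ≈ −748 kJ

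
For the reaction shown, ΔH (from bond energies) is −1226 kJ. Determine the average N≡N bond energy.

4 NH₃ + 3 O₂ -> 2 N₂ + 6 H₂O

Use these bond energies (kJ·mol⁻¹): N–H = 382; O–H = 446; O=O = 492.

Let D be the N≡N bond energy.
Σ(broken) = 12×382 + 3×492 = 6060
Σ(formed) = 2×D + 12×446 = 5352 + 2D
ΔH = Σ(broken) − Σ(formed) = (6060) − (5352 + 2D) = +708 − 2D
Setting this equal to −1226 kJ gives 2D = 1934, so D = 967 kJ/mol.

D(N≡N) ≈ 967 kJ/mol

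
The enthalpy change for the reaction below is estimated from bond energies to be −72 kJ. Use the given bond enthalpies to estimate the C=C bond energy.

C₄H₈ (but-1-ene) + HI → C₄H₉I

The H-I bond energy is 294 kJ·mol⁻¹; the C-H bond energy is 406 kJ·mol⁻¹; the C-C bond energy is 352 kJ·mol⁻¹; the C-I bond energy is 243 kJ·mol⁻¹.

Let D be the C=C bond energy.
Σ(broken) = 2×352 + 8×406 + 1×D + 1×294 = 4246 + D
Σ(formed) = 3×352 + 9×406 + 1×243 = 4953
ΔH = Σ(broken) − Σ(formed) = (4246 + D) − (4953) = −707 + D
Setting this equal to −72 kJ gives D = 635 kJ/mol.

D(C=C) ≈ 635 kJ/mol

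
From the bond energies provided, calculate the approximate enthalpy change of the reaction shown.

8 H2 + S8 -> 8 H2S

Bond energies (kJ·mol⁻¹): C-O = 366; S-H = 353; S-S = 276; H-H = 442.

ΔH ≈ +96 kJ

Bonds broken (reactants):
  H-H: 8 × 442 = 3536
  S-S: 8 × 276 = 2208
  Σ(broken) = 5744 kJ
Bonds formed (products):
  S-H: 16 × 353 = 5648
  Σ(formed) = 5648 kJ
ΔH = Σ(broken) − Σ(formed) = 5744 − 5648 = +96 kJ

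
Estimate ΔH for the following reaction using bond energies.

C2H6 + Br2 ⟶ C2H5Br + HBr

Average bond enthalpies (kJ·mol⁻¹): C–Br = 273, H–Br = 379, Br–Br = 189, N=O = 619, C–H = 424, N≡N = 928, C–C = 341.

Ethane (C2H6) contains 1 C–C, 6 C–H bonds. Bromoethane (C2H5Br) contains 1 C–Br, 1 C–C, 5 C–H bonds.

ΔH ≈ −39 kJ

Bonds broken (reactants):
  Br–Br: 1 × 189 = 189
  C–C: 1 × 341 = 341
  C–H: 6 × 424 = 2544
  Σ(broken) = 3074 kJ
Bonds formed (products):
  C–Br: 1 × 273 = 273
  C–C: 1 × 341 = 341
  C–H: 5 × 424 = 2120
  H–Br: 1 × 379 = 379
  Σ(formed) = 3113 kJ
ΔH = Σ(broken) − Σ(formed) = 3074 − 3113 = −39 kJ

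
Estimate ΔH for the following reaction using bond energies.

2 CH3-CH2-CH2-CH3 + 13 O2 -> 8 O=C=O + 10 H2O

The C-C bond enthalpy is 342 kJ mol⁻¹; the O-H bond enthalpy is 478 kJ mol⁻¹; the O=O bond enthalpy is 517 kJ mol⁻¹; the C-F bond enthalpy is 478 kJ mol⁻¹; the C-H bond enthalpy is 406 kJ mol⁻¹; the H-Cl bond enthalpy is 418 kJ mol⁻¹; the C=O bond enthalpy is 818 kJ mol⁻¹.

ΔH ≈ −5755 kJ

Bonds broken (reactants):
  C-C: 6 × 342 = 2052
  C-H: 20 × 406 = 8120
  O=O: 13 × 517 = 6721
  Σ(broken) = 16893 kJ
Bonds formed (products):
  C=O: 16 × 818 = 13088
  O-H: 20 × 478 = 9560
  Σ(formed) = 22648 kJ
ΔH = Σ(broken) − Σ(formed) = 16893 − 22648 = −5755 kJ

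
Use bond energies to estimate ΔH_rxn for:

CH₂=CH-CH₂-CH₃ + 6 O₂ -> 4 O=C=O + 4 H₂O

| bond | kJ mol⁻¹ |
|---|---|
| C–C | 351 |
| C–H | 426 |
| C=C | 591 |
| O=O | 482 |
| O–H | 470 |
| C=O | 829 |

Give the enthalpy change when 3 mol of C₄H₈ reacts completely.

Bonds broken (reactants):
  C–C: 2 × 351 = 702
  C–H: 8 × 426 = 3408
  C=C: 1 × 591 = 591
  O=O: 6 × 482 = 2892
  Σ(broken) = 7593 kJ
Bonds formed (products):
  C=O: 8 × 829 = 6632
  O–H: 8 × 470 = 3760
  Σ(formed) = 10392 kJ
ΔH = Σ(broken) − Σ(formed) = 7593 − 10392 = −2799 kJ
For 3× the reaction as written: 3 × (−2799) = −8397 kJ

ΔH = −8397 kJ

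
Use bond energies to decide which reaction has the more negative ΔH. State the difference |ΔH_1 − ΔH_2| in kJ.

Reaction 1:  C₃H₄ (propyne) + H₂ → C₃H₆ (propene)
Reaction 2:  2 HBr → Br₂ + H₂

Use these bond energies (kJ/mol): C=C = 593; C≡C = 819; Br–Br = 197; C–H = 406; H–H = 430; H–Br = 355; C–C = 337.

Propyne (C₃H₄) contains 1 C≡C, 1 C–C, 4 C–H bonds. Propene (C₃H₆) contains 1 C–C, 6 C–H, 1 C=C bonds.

Reaction 1:
  Bonds broken (reactants):
    C≡C: 1 × 819 = 819
    C–C: 1 × 337 = 337
    C–H: 4 × 406 = 1624
    H–H: 1 × 430 = 430
    Σ(broken) = 3210 kJ
  Bonds formed (products):
    C–C: 1 × 337 = 337
    C–H: 6 × 406 = 2436
    C=C: 1 × 593 = 593
    Σ(formed) = 3366 kJ
  ΔH_1 = 3210 − 3366 = −156 kJ
Reaction 2:
  Bonds broken (reactants):
    H–Br: 2 × 355 = 710
    Σ(broken) = 710 kJ
  Bonds formed (products):
    Br–Br: 1 × 197 = 197
    H–H: 1 × 430 = 430
    Σ(formed) = 627 kJ
  ΔH_2 = 710 − 627 = +83 kJ
ΔH_1 − ΔH_2 = −239 kJ, so reaction 1 has the more negative ΔH; |ΔH_1 − ΔH_2| = 239 kJ.

Reaction 1, by 239 kJ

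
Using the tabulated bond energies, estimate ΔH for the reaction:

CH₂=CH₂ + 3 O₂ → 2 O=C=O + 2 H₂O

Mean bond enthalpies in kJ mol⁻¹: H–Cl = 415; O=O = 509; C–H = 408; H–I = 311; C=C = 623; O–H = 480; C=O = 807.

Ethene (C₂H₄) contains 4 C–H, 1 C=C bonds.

ΔH ≈ −1366 kJ

Bonds broken (reactants):
  C–H: 4 × 408 = 1632
  C=C: 1 × 623 = 623
  O=O: 3 × 509 = 1527
  Σ(broken) = 3782 kJ
Bonds formed (products):
  C=O: 4 × 807 = 3228
  O–H: 4 × 480 = 1920
  Σ(formed) = 5148 kJ
ΔH = Σ(broken) − Σ(formed) = 3782 − 5148 = −1366 kJ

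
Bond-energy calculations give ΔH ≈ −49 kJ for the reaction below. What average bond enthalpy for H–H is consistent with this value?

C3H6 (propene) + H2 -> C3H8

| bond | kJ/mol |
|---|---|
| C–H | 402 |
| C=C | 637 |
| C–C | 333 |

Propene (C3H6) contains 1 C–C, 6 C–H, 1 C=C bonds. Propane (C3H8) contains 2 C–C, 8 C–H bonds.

Let D be the H–H bond energy.
Σ(broken) = 1×333 + 6×402 + 1×637 + 1×D = 3382 + D
Σ(formed) = 2×333 + 8×402 = 3882
ΔH = Σ(broken) − Σ(formed) = (3382 + D) − (3882) = −500 + D
Setting this equal to −49 kJ gives D = 451 kJ/mol.

D(H–H) ≈ 451 kJ/mol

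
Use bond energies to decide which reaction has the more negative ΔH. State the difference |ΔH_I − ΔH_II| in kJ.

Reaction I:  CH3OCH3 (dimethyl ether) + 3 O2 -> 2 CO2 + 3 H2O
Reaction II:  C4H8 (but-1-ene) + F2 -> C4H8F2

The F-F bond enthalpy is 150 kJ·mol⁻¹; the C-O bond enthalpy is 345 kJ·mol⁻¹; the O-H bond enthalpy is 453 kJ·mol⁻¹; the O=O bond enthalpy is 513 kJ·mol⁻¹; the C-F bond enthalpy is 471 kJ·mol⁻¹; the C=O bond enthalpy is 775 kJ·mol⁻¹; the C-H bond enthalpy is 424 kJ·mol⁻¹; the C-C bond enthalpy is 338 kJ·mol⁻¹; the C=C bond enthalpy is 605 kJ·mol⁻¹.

Reaction I:
  Bonds broken (reactants):
    C-H: 6 × 424 = 2544
    C-O: 2 × 345 = 690
    O=O: 3 × 513 = 1539
    Σ(broken) = 4773 kJ
  Bonds formed (products):
    C=O: 4 × 775 = 3100
    O-H: 6 × 453 = 2718
    Σ(formed) = 5818 kJ
  ΔH_I = 4773 − 5818 = −1045 kJ
Reaction II:
  Bonds broken (reactants):
    C-C: 2 × 338 = 676
    C-H: 8 × 424 = 3392
    C=C: 1 × 605 = 605
    F-F: 1 × 150 = 150
    Σ(broken) = 4823 kJ
  Bonds formed (products):
    C-C: 3 × 338 = 1014
    C-F: 2 × 471 = 942
    C-H: 8 × 424 = 3392
    Σ(formed) = 5348 kJ
  ΔH_II = 4823 − 5348 = −525 kJ
ΔH_I − ΔH_II = −520 kJ, so reaction I has the more negative ΔH; |ΔH_I − ΔH_II| = 520 kJ.

Reaction I, by 520 kJ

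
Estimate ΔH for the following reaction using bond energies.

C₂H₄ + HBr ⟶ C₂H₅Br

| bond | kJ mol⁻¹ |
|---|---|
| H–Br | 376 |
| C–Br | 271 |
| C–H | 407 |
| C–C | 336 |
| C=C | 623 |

Bonds broken (reactants):
  C–H: 4 × 407 = 1628
  C=C: 1 × 623 = 623
  H–Br: 1 × 376 = 376
  Σ(broken) = 2627 kJ
Bonds formed (products):
  C–Br: 1 × 271 = 271
  C–C: 1 × 336 = 336
  C–H: 5 × 407 = 2035
  Σ(formed) = 2642 kJ
ΔH = Σ(broken) − Σ(formed) = 2627 − 2642 = −15 kJ

ΔH ≈ −15 kJ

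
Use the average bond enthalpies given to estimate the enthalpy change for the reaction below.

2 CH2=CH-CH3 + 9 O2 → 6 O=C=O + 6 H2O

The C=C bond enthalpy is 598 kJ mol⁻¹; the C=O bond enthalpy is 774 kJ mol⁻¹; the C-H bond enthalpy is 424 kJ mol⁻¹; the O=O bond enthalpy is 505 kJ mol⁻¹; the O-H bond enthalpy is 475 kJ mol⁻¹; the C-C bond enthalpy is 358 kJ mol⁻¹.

Bonds broken (reactants):
  C-C: 2 × 358 = 716
  C-H: 12 × 424 = 5088
  C=C: 2 × 598 = 1196
  O=O: 9 × 505 = 4545
  Σ(broken) = 11545 kJ
Bonds formed (products):
  C=O: 12 × 774 = 9288
  O-H: 12 × 475 = 5700
  Σ(formed) = 14988 kJ
ΔH = Σ(broken) − Σ(formed) = 11545 − 14988 = −3443 kJ

ΔH ≈ −3443 kJ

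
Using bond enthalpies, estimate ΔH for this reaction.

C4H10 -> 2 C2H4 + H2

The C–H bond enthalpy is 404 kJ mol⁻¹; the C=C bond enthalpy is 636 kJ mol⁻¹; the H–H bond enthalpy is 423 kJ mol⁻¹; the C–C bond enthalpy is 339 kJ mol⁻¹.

Bonds broken (reactants):
  C–C: 3 × 339 = 1017
  C–H: 10 × 404 = 4040
  Σ(broken) = 5057 kJ
Bonds formed (products):
  C–H: 8 × 404 = 3232
  C=C: 2 × 636 = 1272
  H–H: 1 × 423 = 423
  Σ(formed) = 4927 kJ
ΔH = Σ(broken) − Σ(formed) = 5057 − 4927 = +130 kJ

ΔH ≈ +130 kJ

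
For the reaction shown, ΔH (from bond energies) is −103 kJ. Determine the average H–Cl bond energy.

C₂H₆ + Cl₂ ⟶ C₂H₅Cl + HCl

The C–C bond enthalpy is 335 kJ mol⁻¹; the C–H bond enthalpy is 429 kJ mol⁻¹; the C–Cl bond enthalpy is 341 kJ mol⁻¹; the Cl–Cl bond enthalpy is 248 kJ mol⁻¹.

Let D be the H–Cl bond energy.
Σ(broken) = 1×335 + 6×429 + 1×248 = 3157
Σ(formed) = 1×335 + 1×341 + 5×429 + 1×D = 2821 + D
ΔH = Σ(broken) − Σ(formed) = (3157) − (2821 + D) = +336 − D
Setting this equal to −103 kJ gives D = 439 kJ/mol.

D(H–Cl) ≈ 439 kJ/mol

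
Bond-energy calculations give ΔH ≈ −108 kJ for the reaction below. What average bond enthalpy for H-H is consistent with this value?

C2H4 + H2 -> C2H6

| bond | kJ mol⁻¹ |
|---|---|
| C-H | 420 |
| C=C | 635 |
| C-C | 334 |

D(H-H) ≈ 431 kJ/mol

Let D be the H-H bond energy.
Σ(broken) = 4×420 + 1×635 + 1×D = 2315 + D
Σ(formed) = 1×334 + 6×420 = 2854
ΔH = Σ(broken) − Σ(formed) = (2315 + D) − (2854) = −539 + D
Setting this equal to −108 kJ gives D = 431 kJ/mol.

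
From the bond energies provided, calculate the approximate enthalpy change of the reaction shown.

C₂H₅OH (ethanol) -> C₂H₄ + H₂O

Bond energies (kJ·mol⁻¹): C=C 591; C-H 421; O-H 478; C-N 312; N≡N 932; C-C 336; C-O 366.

Bonds broken (reactants):
  C-C: 1 × 336 = 336
  C-H: 5 × 421 = 2105
  C-O: 1 × 366 = 366
  O-H: 1 × 478 = 478
  Σ(broken) = 3285 kJ
Bonds formed (products):
  C-H: 4 × 421 = 1684
  C=C: 1 × 591 = 591
  O-H: 2 × 478 = 956
  Σ(formed) = 3231 kJ
ΔH = Σ(broken) − Σ(formed) = 3285 − 3231 = +54 kJ

ΔH ≈ +54 kJ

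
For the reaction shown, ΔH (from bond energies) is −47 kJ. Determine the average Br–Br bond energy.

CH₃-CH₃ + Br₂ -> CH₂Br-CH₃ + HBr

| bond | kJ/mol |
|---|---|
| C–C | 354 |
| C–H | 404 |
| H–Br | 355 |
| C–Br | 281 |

D(Br–Br) ≈ 185 kJ/mol

Let D be the Br–Br bond energy.
Σ(broken) = 1×D + 1×354 + 6×404 = 2778 + D
Σ(formed) = 1×281 + 1×354 + 5×404 + 1×355 = 3010
ΔH = Σ(broken) − Σ(formed) = (2778 + D) − (3010) = −232 + D
Setting this equal to −47 kJ gives D = 185 kJ/mol.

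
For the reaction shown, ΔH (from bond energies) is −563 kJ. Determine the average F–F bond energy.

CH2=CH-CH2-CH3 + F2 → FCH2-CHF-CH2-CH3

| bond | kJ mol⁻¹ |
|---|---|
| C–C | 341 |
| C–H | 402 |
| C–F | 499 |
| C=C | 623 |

Let D be the F–F bond energy.
Σ(broken) = 2×341 + 8×402 + 1×623 + 1×D = 4521 + D
Σ(formed) = 3×341 + 2×499 + 8×402 = 5237
ΔH = Σ(broken) − Σ(formed) = (4521 + D) − (5237) = −716 + D
Setting this equal to −563 kJ gives D = 153 kJ/mol.

D(F–F) ≈ 153 kJ/mol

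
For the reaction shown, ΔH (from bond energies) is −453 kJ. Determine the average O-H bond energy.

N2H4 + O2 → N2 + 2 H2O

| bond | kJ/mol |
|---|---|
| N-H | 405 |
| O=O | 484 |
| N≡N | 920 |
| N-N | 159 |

D(O-H) ≈ 449 kJ/mol

Let D be the O-H bond energy.
Σ(broken) = 4×405 + 1×159 + 1×484 = 2263
Σ(formed) = 1×920 + 4×D = 920 + 4D
ΔH = Σ(broken) − Σ(formed) = (2263) − (920 + 4D) = +1343 − 4D
Setting this equal to −453 kJ gives 4D = 1796, so D = 449 kJ/mol.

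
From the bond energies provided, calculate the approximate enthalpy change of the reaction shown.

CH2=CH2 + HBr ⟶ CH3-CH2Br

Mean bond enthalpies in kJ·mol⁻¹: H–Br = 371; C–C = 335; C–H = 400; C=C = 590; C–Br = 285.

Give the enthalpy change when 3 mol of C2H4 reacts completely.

Bonds broken (reactants):
  C–H: 4 × 400 = 1600
  C=C: 1 × 590 = 590
  H–Br: 1 × 371 = 371
  Σ(broken) = 2561 kJ
Bonds formed (products):
  C–Br: 1 × 285 = 285
  C–C: 1 × 335 = 335
  C–H: 5 × 400 = 2000
  Σ(formed) = 2620 kJ
ΔH = Σ(broken) − Σ(formed) = 2561 − 2620 = −59 kJ
For 3× the reaction as written: 3 × (−59) = −177 kJ

ΔH = −177 kJ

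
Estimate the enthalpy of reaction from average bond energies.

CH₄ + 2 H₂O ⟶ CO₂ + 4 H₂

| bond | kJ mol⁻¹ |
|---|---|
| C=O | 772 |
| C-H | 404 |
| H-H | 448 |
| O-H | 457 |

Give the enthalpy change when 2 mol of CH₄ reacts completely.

ΔH = +216 kJ

Bonds broken (reactants):
  C-H: 4 × 404 = 1616
  O-H: 4 × 457 = 1828
  Σ(broken) = 3444 kJ
Bonds formed (products):
  C=O: 2 × 772 = 1544
  H-H: 4 × 448 = 1792
  Σ(formed) = 3336 kJ
ΔH = Σ(broken) − Σ(formed) = 3444 − 3336 = +108 kJ
For 2× the reaction as written: 2 × (+108) = +216 kJ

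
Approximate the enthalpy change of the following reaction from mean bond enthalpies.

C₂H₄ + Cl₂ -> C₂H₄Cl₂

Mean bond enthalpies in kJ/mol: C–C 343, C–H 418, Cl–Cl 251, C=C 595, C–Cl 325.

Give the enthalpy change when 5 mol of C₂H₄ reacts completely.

Bonds broken (reactants):
  C–H: 4 × 418 = 1672
  C=C: 1 × 595 = 595
  Cl–Cl: 1 × 251 = 251
  Σ(broken) = 2518 kJ
Bonds formed (products):
  C–C: 1 × 343 = 343
  C–Cl: 2 × 325 = 650
  C–H: 4 × 418 = 1672
  Σ(formed) = 2665 kJ
ΔH = Σ(broken) − Σ(formed) = 2518 − 2665 = −147 kJ
For 5× the reaction as written: 5 × (−147) = −735 kJ

ΔH = −735 kJ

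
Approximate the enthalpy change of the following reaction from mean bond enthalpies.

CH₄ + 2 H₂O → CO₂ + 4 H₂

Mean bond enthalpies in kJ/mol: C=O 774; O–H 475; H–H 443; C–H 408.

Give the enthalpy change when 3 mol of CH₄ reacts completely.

Bonds broken (reactants):
  C–H: 4 × 408 = 1632
  O–H: 4 × 475 = 1900
  Σ(broken) = 3532 kJ
Bonds formed (products):
  C=O: 2 × 774 = 1548
  H–H: 4 × 443 = 1772
  Σ(formed) = 3320 kJ
ΔH = Σ(broken) − Σ(formed) = 3532 − 3320 = +212 kJ
For 3× the reaction as written: 3 × (+212) = +636 kJ

ΔH = +636 kJ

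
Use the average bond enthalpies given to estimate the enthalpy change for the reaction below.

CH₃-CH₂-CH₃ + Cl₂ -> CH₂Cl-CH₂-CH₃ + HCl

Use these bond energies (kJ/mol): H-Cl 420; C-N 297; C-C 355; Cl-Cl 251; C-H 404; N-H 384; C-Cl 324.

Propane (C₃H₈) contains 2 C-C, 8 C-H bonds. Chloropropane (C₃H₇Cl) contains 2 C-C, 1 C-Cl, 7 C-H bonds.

Bonds broken (reactants):
  C-C: 2 × 355 = 710
  C-H: 8 × 404 = 3232
  Cl-Cl: 1 × 251 = 251
  Σ(broken) = 4193 kJ
Bonds formed (products):
  C-C: 2 × 355 = 710
  C-Cl: 1 × 324 = 324
  C-H: 7 × 404 = 2828
  H-Cl: 1 × 420 = 420
  Σ(formed) = 4282 kJ
ΔH = Σ(broken) − Σ(formed) = 4193 − 4282 = −89 kJ

ΔH ≈ −89 kJ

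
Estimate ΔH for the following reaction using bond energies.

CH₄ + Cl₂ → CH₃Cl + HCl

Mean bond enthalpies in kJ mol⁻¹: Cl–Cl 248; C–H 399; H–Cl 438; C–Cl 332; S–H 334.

ΔH ≈ −123 kJ

Bonds broken (reactants):
  C–H: 4 × 399 = 1596
  Cl–Cl: 1 × 248 = 248
  Σ(broken) = 1844 kJ
Bonds formed (products):
  C–Cl: 1 × 332 = 332
  C–H: 3 × 399 = 1197
  H–Cl: 1 × 438 = 438
  Σ(formed) = 1967 kJ
ΔH = Σ(broken) − Σ(formed) = 1844 − 1967 = −123 kJ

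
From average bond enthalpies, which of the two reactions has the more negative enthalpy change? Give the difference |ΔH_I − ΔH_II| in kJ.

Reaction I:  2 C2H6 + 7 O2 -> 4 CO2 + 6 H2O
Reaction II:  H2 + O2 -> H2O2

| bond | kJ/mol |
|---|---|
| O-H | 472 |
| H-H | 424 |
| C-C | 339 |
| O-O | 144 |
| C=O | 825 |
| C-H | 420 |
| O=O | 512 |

Reaction I, by 2810 kJ

Reaction I:
  Bonds broken (reactants):
    C-C: 2 × 339 = 678
    C-H: 12 × 420 = 5040
    O=O: 7 × 512 = 3584
    Σ(broken) = 9302 kJ
  Bonds formed (products):
    C=O: 8 × 825 = 6600
    O-H: 12 × 472 = 5664
    Σ(formed) = 12264 kJ
  ΔH_I = 9302 − 12264 = −2962 kJ
Reaction II:
  Bonds broken (reactants):
    H-H: 1 × 424 = 424
    O=O: 1 × 512 = 512
    Σ(broken) = 936 kJ
  Bonds formed (products):
    O-H: 2 × 472 = 944
    O-O: 1 × 144 = 144
    Σ(formed) = 1088 kJ
  ΔH_II = 936 − 1088 = −152 kJ
ΔH_I − ΔH_II = −2810 kJ, so reaction I has the more negative ΔH; |ΔH_I − ΔH_II| = 2810 kJ.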